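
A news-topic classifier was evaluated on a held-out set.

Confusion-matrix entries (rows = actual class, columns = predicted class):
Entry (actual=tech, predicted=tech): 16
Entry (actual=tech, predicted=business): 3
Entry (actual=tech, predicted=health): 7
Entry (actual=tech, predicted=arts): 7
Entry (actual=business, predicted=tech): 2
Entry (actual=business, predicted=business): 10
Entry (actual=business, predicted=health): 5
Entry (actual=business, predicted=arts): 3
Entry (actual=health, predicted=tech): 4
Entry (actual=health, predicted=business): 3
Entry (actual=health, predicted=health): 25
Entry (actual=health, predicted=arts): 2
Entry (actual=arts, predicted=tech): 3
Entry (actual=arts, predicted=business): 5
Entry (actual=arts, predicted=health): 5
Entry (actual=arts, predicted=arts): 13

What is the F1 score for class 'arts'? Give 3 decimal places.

0.510

Treat 'arts' as positive and all other classes as negative.
F1 score = 2·TP/(2·TP+FP+FN).
arts: TP=13, FP=7+3+2=12, FN=3+5+5=13 → 26/51 = 0.5098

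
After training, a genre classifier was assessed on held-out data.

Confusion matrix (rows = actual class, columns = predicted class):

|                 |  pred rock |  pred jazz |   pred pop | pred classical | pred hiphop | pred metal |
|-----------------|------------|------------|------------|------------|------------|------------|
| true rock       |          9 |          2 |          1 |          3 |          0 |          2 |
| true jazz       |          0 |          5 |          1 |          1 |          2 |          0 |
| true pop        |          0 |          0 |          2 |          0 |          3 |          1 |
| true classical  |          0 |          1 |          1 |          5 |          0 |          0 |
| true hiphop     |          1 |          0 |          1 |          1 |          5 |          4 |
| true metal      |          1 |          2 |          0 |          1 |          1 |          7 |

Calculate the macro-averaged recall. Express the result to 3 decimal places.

0.522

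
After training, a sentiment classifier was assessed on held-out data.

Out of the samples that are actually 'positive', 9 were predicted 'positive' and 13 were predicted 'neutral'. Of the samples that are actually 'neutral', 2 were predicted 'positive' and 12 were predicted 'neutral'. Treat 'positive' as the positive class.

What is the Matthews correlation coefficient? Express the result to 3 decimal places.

0.282

MCC = (TP·TN − FP·FN) / √((TP+FP)(TP+FN)(TN+FP)(TN+FN))
Numerator = 9·12 − 2·13 = 82
Denominator = √(11·22·14·25) = √84700 = 291.0326
MCC = 82 / 291.0326 = 0.282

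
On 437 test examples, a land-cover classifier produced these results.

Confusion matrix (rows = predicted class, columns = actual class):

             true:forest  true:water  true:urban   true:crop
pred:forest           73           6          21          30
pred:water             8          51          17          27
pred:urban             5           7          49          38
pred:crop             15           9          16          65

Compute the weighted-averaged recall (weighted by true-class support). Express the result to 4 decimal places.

0.5446

Per-class recall (TP/(TP+FN)):
  forest: TP=73, FN=8+5+15=28 → 73/101 = 0.72277
  water: TP=51, FN=6+7+9=22 → 51/73 = 0.69863
  urban: TP=49, FN=21+17+16=54 → 49/103 = 0.47573
  crop: TP=65, FN=30+27+38=95 → 65/160 = 0.40625
Weighted-recall = Σ (supportᵢ/N)·recallᵢ with N=437: (101/437)·0.72277 + (73/437)·0.69863 + (103/437)·0.47573 + (160/437)·0.40625 = 0.5446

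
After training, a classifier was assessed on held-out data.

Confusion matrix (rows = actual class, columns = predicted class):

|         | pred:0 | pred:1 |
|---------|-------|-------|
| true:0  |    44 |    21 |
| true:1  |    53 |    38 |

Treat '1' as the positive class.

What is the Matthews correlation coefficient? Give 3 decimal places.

0.096

MCC = (TP·TN − FP·FN) / √((TP+FP)(TP+FN)(TN+FP)(TN+FN))
Numerator = 38·44 − 21·53 = 559
Denominator = √(59·91·65·97) = √33851545 = 5818.2081
MCC = 559 / 5818.2081 = 0.096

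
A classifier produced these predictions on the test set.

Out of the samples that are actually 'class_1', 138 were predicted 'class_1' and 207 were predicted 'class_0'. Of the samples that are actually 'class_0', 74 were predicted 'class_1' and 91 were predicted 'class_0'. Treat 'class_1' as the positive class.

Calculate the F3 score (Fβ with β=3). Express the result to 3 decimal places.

0.416

Fβ = (1+β²)·TP / ((1+β²)·TP + β²·FN + FP), with β²=9
= 10·138 / (10·138 + 9·207 + 74) = 0.416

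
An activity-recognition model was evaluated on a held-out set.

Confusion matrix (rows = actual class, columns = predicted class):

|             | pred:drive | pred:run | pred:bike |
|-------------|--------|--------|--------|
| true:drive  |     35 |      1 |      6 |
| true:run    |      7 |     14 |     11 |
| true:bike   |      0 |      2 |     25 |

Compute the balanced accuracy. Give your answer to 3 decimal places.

0.732

Balanced accuracy = mean of per-class recall.
  drive: recall = 35/42 = 0.8333
  run: recall = 14/32 = 0.4375
  bike: recall = 25/27 = 0.9259
Mean = (0.8333 + 0.4375 + 0.9259) / 3 = 0.732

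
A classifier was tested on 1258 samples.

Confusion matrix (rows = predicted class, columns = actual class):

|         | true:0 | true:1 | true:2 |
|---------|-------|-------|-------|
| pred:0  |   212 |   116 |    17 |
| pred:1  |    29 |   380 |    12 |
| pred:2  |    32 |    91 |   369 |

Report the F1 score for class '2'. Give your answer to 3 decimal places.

F1 score = 2·TP/(2·TP+FP+FN).
2: TP=369, FP=32+91=123, FN=17+12=29 → 738/890 = 0.8292

0.829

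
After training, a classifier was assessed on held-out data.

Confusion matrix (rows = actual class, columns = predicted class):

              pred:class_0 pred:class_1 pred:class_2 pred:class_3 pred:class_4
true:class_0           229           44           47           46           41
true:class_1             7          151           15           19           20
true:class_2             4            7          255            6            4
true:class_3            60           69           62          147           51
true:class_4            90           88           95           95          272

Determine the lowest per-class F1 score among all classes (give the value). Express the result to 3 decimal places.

Per-class F1 score (2·TP/(2·TP+FP+FN)):
  class_0: TP=229, FP=7+4+60+90=161, FN=44+47+46+41=178 → 458/797 = 0.5747
  class_1: TP=151, FP=44+7+69+88=208, FN=7+15+19+20=61 → 302/571 = 0.5289
  class_2: TP=255, FP=47+15+62+95=219, FN=4+7+6+4=21 → 510/750 = 0.6800
  class_3: TP=147, FP=46+19+6+95=166, FN=60+69+62+51=242 → 294/702 = 0.4188
  class_4: TP=272, FP=41+20+4+51=116, FN=90+88+95+95=368 → 544/1028 = 0.5292
Lowest is class 'class_3' with F1 score = 0.419.

0.419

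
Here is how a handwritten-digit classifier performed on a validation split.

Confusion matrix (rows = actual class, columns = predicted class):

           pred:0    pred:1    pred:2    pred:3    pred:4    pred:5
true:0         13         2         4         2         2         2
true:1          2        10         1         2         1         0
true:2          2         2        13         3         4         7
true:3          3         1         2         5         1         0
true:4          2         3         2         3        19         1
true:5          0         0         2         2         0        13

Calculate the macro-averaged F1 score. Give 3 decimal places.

Per-class F1 score (2·TP/(2·TP+FP+FN)):
  0: TP=13, FP=2+2+3+2+0=9, FN=2+4+2+2+2=12 → 26/47 = 0.5532
  1: TP=10, FP=2+2+1+3+0=8, FN=2+1+2+1+0=6 → 20/34 = 0.5882
  2: TP=13, FP=4+1+2+2+2=11, FN=2+2+3+4+7=18 → 26/55 = 0.4727
  3: TP=5, FP=2+2+3+3+2=12, FN=3+1+2+1+0=7 → 10/29 = 0.3448
  4: TP=19, FP=2+1+4+1+0=8, FN=2+3+2+3+1=11 → 38/57 = 0.6667
  5: TP=13, FP=2+0+7+0+1=10, FN=0+0+2+2+0=4 → 26/40 = 0.6500
Macro-F1 score = mean = (0.5532 + 0.5882 + 0.4727 + 0.3448 + 0.6667 + 0.6500) / 6 = 0.546

0.546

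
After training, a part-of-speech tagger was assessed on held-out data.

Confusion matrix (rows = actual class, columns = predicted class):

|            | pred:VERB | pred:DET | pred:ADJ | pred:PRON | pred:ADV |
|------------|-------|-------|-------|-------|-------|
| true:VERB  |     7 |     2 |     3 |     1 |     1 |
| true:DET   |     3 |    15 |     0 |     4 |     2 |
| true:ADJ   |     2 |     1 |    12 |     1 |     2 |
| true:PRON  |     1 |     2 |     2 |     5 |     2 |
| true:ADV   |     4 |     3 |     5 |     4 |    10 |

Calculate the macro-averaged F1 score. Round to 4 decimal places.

Per-class F1 score (2·TP/(2·TP+FP+FN)):
  VERB: TP=7, FP=3+2+1+4=10, FN=2+3+1+1=7 → 14/31 = 0.45161
  DET: TP=15, FP=2+1+2+3=8, FN=3+0+4+2=9 → 30/47 = 0.63830
  ADJ: TP=12, FP=3+0+2+5=10, FN=2+1+1+2=6 → 24/40 = 0.60000
  PRON: TP=5, FP=1+4+1+4=10, FN=1+2+2+2=7 → 10/27 = 0.37037
  ADV: TP=10, FP=1+2+2+2=7, FN=4+3+5+4=16 → 20/43 = 0.46512
Macro-F1 score = mean = (0.45161 + 0.63830 + 0.60000 + 0.37037 + 0.46512) / 5 = 0.5051

0.5051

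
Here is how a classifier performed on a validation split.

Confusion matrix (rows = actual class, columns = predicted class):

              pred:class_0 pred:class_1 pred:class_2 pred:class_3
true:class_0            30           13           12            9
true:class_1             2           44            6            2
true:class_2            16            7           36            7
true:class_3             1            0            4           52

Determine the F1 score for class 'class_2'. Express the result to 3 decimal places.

Take TP from the diagonal, FP from the rest of the 'class_2' prediction marginal, FN from the rest of the 'class_2' actual marginal.
F1 score = 2·TP/(2·TP+FP+FN).
class_2: TP=36, FP=12+6+4=22, FN=16+7+7=30 → 72/124 = 0.5806

0.581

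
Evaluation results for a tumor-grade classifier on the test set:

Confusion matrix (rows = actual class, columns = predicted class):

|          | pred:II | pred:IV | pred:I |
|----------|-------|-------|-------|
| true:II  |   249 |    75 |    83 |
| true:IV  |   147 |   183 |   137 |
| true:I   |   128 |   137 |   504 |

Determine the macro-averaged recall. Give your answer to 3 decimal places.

Per-class recall (TP/(TP+FN)):
  II: TP=249, FN=75+83=158 → 249/407 = 0.6118
  IV: TP=183, FN=147+137=284 → 183/467 = 0.3919
  I: TP=504, FN=128+137=265 → 504/769 = 0.6554
Macro-recall = mean = (0.6118 + 0.3919 + 0.6554) / 3 = 0.553

0.553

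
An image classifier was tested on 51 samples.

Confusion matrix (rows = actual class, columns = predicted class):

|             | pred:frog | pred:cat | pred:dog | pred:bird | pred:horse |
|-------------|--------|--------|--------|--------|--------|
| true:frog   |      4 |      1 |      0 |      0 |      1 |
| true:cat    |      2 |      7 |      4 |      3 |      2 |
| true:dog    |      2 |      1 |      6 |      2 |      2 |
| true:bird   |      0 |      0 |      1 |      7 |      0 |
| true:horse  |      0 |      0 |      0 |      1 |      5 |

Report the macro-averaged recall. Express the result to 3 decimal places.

0.645

Per-class recall (TP/(TP+FN)):
  frog: TP=4, FN=1+0+0+1=2 → 4/6 = 0.6667
  cat: TP=7, FN=2+4+3+2=11 → 7/18 = 0.3889
  dog: TP=6, FN=2+1+2+2=7 → 6/13 = 0.4615
  bird: TP=7, FN=0+0+1+0=1 → 7/8 = 0.8750
  horse: TP=5, FN=0+0+0+1=1 → 5/6 = 0.8333
Macro-recall = mean = (0.6667 + 0.3889 + 0.4615 + 0.8750 + 0.8333) / 5 = 0.645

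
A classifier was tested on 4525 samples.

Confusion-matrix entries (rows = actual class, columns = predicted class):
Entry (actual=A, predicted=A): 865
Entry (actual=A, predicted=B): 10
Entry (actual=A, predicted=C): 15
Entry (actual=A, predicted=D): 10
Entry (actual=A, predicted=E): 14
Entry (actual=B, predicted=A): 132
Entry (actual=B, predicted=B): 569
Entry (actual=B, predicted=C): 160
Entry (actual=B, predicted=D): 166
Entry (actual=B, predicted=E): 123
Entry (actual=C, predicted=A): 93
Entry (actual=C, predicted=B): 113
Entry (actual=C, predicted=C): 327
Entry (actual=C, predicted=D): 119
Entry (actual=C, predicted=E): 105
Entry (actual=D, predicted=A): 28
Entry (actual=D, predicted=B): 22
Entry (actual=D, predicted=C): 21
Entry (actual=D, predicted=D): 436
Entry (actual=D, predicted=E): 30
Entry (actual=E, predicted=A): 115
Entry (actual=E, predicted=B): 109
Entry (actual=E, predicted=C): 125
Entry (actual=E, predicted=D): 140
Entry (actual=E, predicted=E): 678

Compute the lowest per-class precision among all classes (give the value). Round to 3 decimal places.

0.501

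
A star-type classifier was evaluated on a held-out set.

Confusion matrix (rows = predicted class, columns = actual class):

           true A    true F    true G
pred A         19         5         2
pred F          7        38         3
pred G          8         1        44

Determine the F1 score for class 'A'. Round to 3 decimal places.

0.633

Take TP from the diagonal, FP from the rest of the 'A' prediction marginal, FN from the rest of the 'A' actual marginal.
F1 score = 2·TP/(2·TP+FP+FN).
A: TP=19, FP=5+2=7, FN=7+8=15 → 38/60 = 0.6333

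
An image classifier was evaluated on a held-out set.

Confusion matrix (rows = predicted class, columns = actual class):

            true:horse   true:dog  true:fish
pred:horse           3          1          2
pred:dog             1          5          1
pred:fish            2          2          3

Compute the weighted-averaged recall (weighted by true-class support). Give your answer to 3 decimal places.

Per-class recall (TP/(TP+FN)):
  horse: TP=3, FN=1+2=3 → 3/6 = 0.5000
  dog: TP=5, FN=1+2=3 → 5/8 = 0.6250
  fish: TP=3, FN=2+1=3 → 3/6 = 0.5000
Weighted-recall = Σ (supportᵢ/N)·recallᵢ with N=20: (6/20)·0.5000 + (8/20)·0.6250 + (6/20)·0.5000 = 0.550

0.550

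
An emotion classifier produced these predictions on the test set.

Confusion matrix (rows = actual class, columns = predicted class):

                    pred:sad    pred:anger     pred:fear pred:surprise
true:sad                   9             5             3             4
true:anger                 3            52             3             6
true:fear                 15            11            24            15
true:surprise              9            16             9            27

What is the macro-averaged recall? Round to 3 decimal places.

Per-class recall (TP/(TP+FN)):
  sad: TP=9, FN=5+3+4=12 → 9/21 = 0.4286
  anger: TP=52, FN=3+3+6=12 → 52/64 = 0.8125
  fear: TP=24, FN=15+11+15=41 → 24/65 = 0.3692
  surprise: TP=27, FN=9+16+9=34 → 27/61 = 0.4426
Macro-recall = mean = (0.4286 + 0.8125 + 0.3692 + 0.4426) / 4 = 0.513

0.513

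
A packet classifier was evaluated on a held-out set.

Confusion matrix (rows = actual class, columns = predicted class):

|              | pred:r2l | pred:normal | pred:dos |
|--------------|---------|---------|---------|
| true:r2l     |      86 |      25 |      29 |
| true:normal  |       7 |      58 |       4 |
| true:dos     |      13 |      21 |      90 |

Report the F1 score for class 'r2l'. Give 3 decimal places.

0.699

F1 score = 2·TP/(2·TP+FP+FN).
r2l: TP=86, FP=7+13=20, FN=25+29=54 → 172/246 = 0.6992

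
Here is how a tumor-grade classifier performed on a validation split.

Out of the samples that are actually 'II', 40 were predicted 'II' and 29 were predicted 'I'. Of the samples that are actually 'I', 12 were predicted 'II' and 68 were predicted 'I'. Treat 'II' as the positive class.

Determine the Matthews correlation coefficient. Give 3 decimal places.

0.450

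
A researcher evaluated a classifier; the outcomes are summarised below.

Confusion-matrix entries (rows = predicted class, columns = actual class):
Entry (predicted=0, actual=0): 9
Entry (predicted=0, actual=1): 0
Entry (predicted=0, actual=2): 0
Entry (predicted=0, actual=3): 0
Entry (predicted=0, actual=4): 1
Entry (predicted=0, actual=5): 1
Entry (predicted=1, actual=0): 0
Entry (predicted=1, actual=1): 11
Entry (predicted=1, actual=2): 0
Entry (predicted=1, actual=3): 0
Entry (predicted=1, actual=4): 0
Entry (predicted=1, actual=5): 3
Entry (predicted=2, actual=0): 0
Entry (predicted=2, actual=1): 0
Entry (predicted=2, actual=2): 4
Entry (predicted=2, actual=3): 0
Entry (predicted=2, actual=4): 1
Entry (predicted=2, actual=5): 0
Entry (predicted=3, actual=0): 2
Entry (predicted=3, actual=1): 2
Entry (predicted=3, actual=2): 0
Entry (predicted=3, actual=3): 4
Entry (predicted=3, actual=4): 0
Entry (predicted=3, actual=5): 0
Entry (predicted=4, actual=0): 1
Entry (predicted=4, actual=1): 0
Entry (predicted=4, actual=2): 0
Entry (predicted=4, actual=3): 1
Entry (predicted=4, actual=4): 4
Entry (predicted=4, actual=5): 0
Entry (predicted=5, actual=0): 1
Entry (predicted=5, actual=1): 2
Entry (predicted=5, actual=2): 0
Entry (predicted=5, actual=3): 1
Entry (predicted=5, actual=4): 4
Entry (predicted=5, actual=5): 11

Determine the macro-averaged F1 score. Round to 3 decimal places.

Per-class F1 score (2·TP/(2·TP+FP+FN)):
  0: TP=9, FP=0+0+0+1+1=2, FN=0+0+2+1+1=4 → 18/24 = 0.7500
  1: TP=11, FP=0+0+0+0+3=3, FN=0+0+2+0+2=4 → 22/29 = 0.7586
  2: TP=4, FP=0+0+0+1+0=1, FN=0+0+0+0+0=0 → 8/9 = 0.8889
  3: TP=4, FP=2+2+0+0+0=4, FN=0+0+0+1+1=2 → 8/14 = 0.5714
  4: TP=4, FP=1+0+0+1+0=2, FN=1+0+1+0+4=6 → 8/16 = 0.5000
  5: TP=11, FP=1+2+0+1+4=8, FN=1+3+0+0+0=4 → 22/34 = 0.6471
Macro-F1 score = mean = (0.7500 + 0.7586 + 0.8889 + 0.5714 + 0.5000 + 0.6471) / 6 = 0.686

0.686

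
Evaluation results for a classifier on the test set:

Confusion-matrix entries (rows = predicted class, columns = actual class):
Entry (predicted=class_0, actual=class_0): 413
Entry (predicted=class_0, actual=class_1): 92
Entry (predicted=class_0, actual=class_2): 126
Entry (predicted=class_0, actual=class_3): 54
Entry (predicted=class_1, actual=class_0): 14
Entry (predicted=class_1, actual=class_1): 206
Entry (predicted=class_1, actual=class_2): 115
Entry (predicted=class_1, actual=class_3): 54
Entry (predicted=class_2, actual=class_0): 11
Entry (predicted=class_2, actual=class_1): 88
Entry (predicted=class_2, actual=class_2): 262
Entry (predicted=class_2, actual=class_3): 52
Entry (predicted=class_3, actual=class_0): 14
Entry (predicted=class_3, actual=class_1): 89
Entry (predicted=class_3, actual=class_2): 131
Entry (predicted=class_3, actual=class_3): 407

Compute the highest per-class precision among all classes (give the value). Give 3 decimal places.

0.635

Per-class precision (TP/(TP+FP)):
  class_0: TP=413, FP=92+126+54=272 → 413/685 = 0.6029
  class_1: TP=206, FP=14+115+54=183 → 206/389 = 0.5296
  class_2: TP=262, FP=11+88+52=151 → 262/413 = 0.6344
  class_3: TP=407, FP=14+89+131=234 → 407/641 = 0.6349
Highest is class 'class_3' with precision = 0.635.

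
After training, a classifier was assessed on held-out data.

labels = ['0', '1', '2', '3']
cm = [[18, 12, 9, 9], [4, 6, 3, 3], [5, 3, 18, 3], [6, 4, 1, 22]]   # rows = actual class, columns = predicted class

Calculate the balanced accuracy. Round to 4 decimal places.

Balanced accuracy = mean of per-class recall.
  0: recall = 18/48 = 0.37500
  1: recall = 6/16 = 0.37500
  2: recall = 18/29 = 0.62069
  3: recall = 22/33 = 0.66667
Mean = (0.37500 + 0.37500 + 0.62069 + 0.66667) / 4 = 0.5093

0.5093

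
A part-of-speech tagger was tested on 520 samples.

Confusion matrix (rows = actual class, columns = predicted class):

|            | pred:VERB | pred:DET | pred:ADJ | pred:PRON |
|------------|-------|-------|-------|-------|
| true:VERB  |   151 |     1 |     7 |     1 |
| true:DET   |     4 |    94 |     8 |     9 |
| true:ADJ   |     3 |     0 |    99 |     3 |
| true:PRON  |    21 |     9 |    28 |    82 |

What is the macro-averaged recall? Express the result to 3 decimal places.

0.822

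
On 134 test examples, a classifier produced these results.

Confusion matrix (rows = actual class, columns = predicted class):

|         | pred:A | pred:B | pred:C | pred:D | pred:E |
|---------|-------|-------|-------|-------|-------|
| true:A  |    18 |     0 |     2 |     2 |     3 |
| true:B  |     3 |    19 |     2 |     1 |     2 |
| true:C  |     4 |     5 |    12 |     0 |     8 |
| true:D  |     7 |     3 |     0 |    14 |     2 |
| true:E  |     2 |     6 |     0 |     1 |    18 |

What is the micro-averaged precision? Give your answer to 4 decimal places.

0.6045

Micro-averaging pools counts across classes: ΣTP=81, ΣFP=53, ΣFN=53.
Micro-precision = TP/(TP+FP) on pooled counts = 0.6045 (equals overall accuracy in single-label multiclass).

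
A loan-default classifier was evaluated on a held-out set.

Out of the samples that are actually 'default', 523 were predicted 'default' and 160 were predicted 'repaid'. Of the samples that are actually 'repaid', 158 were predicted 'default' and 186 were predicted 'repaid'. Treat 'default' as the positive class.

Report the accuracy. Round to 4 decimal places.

0.6904

Accuracy = (TP+TN)/N = (523+186)/1027 = 0.6904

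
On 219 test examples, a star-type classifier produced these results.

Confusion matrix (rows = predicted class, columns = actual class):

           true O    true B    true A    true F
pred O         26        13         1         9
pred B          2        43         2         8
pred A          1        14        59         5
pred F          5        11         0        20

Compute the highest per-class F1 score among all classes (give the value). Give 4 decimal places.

Per-class F1 score (2·TP/(2·TP+FP+FN)):
  O: TP=26, FP=13+1+9=23, FN=2+1+5=8 → 52/83 = 0.62651
  B: TP=43, FP=2+2+8=12, FN=13+14+11=38 → 86/136 = 0.63235
  A: TP=59, FP=1+14+5=20, FN=1+2+0=3 → 118/141 = 0.83688
  F: TP=20, FP=5+11+0=16, FN=9+8+5=22 → 40/78 = 0.51282
Highest is class 'A' with F1 score = 0.8369.

0.8369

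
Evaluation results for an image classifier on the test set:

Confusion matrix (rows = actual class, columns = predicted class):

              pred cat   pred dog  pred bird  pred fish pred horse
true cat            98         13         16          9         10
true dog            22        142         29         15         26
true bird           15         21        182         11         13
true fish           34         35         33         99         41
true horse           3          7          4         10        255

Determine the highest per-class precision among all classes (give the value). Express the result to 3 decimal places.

0.739

Per-class precision (TP/(TP+FP)):
  cat: TP=98, FP=22+15+34+3=74 → 98/172 = 0.5698
  dog: TP=142, FP=13+21+35+7=76 → 142/218 = 0.6514
  bird: TP=182, FP=16+29+33+4=82 → 182/264 = 0.6894
  fish: TP=99, FP=9+15+11+10=45 → 99/144 = 0.6875
  horse: TP=255, FP=10+26+13+41=90 → 255/345 = 0.7391
Highest is class 'horse' with precision = 0.739.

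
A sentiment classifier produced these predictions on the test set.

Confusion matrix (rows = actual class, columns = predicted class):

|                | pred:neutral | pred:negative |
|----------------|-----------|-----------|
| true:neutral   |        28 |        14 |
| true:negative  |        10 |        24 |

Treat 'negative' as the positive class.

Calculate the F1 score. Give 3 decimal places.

0.667

Precision = TP/(TP+FP) = 24/38 = 0.6316
Recall = TP/(TP+FN) = 24/34 = 0.7059
F1 = 2·TP/(2·TP+FP+FN) = 48/72 = 0.667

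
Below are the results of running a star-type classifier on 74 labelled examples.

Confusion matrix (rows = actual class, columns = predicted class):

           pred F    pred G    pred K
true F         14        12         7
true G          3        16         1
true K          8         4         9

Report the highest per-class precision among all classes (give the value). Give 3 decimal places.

0.560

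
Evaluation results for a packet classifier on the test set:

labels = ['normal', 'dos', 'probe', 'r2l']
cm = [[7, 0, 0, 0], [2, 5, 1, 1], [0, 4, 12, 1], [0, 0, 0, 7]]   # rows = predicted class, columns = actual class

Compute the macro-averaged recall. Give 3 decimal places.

0.759

Per-class recall (TP/(TP+FN)):
  normal: TP=7, FN=2+0+0=2 → 7/9 = 0.7778
  dos: TP=5, FN=0+4+0=4 → 5/9 = 0.5556
  probe: TP=12, FN=0+1+0=1 → 12/13 = 0.9231
  r2l: TP=7, FN=0+1+1=2 → 7/9 = 0.7778
Macro-recall = mean = (0.7778 + 0.5556 + 0.9231 + 0.7778) / 4 = 0.759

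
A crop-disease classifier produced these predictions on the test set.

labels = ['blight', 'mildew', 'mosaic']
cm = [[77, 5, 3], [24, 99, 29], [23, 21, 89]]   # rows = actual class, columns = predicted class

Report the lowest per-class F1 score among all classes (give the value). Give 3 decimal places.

Per-class F1 score (2·TP/(2·TP+FP+FN)):
  blight: TP=77, FP=24+23=47, FN=5+3=8 → 154/209 = 0.7368
  mildew: TP=99, FP=5+21=26, FN=24+29=53 → 198/277 = 0.7148
  mosaic: TP=89, FP=3+29=32, FN=23+21=44 → 178/254 = 0.7008
Lowest is class 'mosaic' with F1 score = 0.701.

0.701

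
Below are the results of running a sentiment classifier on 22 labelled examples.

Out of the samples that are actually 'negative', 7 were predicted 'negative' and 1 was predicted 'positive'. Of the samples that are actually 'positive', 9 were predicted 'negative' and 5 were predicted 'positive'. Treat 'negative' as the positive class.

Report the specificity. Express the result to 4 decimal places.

Specificity = TN/(TN+FP) = 5/(5+9) = 0.3571

0.3571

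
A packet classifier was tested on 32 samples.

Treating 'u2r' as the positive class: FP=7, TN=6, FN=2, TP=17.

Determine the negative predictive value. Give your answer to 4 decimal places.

0.7500

NPV = TN/(TN+FN) = 6/(6+2) = 0.7500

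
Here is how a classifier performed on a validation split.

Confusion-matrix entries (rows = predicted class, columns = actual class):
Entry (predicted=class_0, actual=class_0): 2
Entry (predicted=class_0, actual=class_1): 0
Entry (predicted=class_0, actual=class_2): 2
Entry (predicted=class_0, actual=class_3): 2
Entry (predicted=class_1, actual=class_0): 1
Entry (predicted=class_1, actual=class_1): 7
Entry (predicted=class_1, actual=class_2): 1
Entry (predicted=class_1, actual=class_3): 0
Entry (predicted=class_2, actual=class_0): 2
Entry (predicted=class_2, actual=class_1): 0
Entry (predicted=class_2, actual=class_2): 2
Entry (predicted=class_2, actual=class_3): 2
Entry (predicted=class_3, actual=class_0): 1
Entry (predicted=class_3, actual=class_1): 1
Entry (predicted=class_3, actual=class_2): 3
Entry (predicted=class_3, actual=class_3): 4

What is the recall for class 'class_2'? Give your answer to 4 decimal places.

0.2500

Take TP from the diagonal, FP from the rest of the 'class_2' prediction marginal, FN from the rest of the 'class_2' actual marginal.
recall = TP/(TP+FN).
class_2: TP=2, FN=2+1+3=6 → 2/8 = 0.25000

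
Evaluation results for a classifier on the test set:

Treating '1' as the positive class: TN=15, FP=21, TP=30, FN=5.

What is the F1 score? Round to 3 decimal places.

Precision = TP/(TP+FP) = 30/51 = 0.5882
Recall = TP/(TP+FN) = 30/35 = 0.8571
F1 = 2·TP/(2·TP+FP+FN) = 60/86 = 0.698

0.698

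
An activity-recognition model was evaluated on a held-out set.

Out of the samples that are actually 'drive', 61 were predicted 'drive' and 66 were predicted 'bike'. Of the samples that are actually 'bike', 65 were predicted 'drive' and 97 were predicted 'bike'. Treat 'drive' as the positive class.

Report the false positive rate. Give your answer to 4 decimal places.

0.4012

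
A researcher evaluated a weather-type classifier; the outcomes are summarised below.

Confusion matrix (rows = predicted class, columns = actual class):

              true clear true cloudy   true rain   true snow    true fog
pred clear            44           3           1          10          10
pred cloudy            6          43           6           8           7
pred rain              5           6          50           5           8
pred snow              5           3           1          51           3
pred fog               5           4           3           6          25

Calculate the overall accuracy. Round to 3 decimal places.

Accuracy = trace / total = (44+43+50+51+25=213) / 318 = 213/318 = 0.670

0.670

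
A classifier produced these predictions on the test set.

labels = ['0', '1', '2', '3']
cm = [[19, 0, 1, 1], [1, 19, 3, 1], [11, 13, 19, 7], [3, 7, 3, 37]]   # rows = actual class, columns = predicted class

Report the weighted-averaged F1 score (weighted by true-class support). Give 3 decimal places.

0.638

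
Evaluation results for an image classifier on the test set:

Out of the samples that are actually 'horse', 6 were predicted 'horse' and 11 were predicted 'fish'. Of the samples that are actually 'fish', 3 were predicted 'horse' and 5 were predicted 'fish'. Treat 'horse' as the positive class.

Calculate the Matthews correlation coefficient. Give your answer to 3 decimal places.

-0.021

MCC = (TP·TN − FP·FN) / √((TP+FP)(TP+FN)(TN+FP)(TN+FN))
Numerator = 6·5 − 3·11 = -3
Denominator = √(9·17·8·16) = √19584 = 139.9428
MCC = -3 / 139.9428 = -0.021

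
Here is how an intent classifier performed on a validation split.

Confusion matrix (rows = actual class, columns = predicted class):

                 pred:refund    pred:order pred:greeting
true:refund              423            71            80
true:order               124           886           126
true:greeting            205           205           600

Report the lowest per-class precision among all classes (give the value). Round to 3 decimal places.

Per-class precision (TP/(TP+FP)):
  refund: TP=423, FP=124+205=329 → 423/752 = 0.5625
  order: TP=886, FP=71+205=276 → 886/1162 = 0.7625
  greeting: TP=600, FP=80+126=206 → 600/806 = 0.7444
Lowest is class 'refund' with precision = 0.563.

0.563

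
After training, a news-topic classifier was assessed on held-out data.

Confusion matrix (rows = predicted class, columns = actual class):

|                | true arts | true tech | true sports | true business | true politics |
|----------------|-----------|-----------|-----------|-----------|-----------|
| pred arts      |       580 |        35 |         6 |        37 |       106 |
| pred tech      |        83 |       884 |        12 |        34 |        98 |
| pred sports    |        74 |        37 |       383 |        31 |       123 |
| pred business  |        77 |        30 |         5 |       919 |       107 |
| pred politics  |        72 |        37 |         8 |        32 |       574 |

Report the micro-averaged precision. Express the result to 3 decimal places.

Micro-averaging pools counts across classes: ΣTP=3340, ΣFP=1044, ΣFN=1044.
Micro-precision = TP/(TP+FP) on pooled counts = 0.762 (equals overall accuracy in single-label multiclass).

0.762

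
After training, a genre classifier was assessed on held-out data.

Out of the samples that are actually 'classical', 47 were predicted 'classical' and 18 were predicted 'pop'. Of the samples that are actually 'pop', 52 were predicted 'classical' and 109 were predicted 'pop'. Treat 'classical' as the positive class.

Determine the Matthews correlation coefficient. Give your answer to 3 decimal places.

0.365

MCC = (TP·TN − FP·FN) / √((TP+FP)(TP+FN)(TN+FP)(TN+FN))
Numerator = 47·109 − 52·18 = 4187
Denominator = √(99·65·161·127) = √131576445 = 11470.6776
MCC = 4187 / 11470.6776 = 0.365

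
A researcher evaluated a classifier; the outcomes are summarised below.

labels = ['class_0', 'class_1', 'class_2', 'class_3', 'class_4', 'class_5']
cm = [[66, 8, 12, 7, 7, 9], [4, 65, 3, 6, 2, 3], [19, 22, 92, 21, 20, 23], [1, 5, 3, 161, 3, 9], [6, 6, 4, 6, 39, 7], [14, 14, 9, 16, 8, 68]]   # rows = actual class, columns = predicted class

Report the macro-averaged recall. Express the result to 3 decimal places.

Per-class recall (TP/(TP+FN)):
  class_0: TP=66, FN=8+12+7+7+9=43 → 66/109 = 0.6055
  class_1: TP=65, FN=4+3+6+2+3=18 → 65/83 = 0.7831
  class_2: TP=92, FN=19+22+21+20+23=105 → 92/197 = 0.4670
  class_3: TP=161, FN=1+5+3+3+9=21 → 161/182 = 0.8846
  class_4: TP=39, FN=6+6+4+6+7=29 → 39/68 = 0.5735
  class_5: TP=68, FN=14+14+9+16+8=61 → 68/129 = 0.5271
Macro-recall = mean = (0.6055 + 0.7831 + 0.4670 + 0.8846 + 0.5735 + 0.5271) / 6 = 0.640

0.640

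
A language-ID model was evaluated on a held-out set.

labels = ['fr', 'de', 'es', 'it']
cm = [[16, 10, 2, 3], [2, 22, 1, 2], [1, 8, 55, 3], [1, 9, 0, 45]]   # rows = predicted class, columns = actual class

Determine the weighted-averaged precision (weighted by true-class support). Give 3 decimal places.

0.785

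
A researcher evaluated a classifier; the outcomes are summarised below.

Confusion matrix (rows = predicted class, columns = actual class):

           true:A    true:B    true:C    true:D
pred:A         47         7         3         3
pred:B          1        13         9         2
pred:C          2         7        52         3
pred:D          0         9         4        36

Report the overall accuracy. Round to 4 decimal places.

0.7475

Accuracy = trace / total = (47+13+52+36=148) / 198 = 148/198 = 0.7475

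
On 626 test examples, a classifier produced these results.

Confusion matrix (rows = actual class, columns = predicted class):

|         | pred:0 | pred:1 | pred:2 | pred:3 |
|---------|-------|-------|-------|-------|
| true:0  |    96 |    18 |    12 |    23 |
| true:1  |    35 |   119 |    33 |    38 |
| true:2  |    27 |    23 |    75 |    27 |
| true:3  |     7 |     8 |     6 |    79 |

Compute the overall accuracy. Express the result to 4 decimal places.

0.5895

Accuracy = trace / total = (96+119+75+79=369) / 626 = 369/626 = 0.5895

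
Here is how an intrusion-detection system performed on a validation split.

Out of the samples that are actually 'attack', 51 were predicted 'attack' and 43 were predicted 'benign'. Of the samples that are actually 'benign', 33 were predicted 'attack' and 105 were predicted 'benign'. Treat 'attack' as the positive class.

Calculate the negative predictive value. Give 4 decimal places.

0.7095

NPV = TN/(TN+FN) = 105/(105+43) = 0.7095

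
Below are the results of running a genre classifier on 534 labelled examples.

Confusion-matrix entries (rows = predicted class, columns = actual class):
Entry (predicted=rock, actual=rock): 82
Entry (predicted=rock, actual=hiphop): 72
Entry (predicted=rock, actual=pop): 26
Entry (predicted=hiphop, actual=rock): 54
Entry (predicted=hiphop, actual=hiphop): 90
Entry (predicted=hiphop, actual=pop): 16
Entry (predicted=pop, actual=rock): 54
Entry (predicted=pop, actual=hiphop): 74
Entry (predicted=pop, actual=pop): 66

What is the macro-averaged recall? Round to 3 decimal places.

0.475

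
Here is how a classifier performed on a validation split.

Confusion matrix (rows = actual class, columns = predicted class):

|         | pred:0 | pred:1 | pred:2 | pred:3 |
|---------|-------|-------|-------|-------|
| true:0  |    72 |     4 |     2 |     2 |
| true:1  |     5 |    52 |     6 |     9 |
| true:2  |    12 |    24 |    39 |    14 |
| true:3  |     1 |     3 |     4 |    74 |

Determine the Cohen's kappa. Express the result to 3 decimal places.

Observed agreement pₒ = trace/N = 237/323 = 0.7337
Expected agreement pₑ = Σ (rowᵢ·colᵢ)/N² = (80·90 + 72·83 + 89·51 + 82·99)/323² = 0.2476
κ = (pₒ − pₑ)/(1 − pₑ) = (0.7337 − 0.2476)/(1 − 0.2476) = 0.646

0.646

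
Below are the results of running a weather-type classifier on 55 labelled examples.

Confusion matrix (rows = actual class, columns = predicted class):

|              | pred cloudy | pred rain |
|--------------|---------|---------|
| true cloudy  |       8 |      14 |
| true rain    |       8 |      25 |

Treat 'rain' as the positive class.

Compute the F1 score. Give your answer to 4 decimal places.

0.6944

Precision = TP/(TP+FP) = 25/39 = 0.6410
Recall = TP/(TP+FN) = 25/33 = 0.7576
F1 = 2·TP/(2·TP+FP+FN) = 50/72 = 0.6944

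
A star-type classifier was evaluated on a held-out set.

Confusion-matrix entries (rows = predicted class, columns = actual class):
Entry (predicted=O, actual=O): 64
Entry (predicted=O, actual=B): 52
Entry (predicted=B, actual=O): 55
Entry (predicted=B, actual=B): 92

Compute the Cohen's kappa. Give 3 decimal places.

0.177

Observed agreement pₒ = trace/N = 156/263 = 0.5932
Expected agreement pₑ = Σ (rowᵢ·colᵢ)/N² = (119·116 + 144·147)/263² = 0.5056
κ = (pₒ − pₑ)/(1 − pₑ) = (0.5932 − 0.5056)/(1 − 0.5056) = 0.177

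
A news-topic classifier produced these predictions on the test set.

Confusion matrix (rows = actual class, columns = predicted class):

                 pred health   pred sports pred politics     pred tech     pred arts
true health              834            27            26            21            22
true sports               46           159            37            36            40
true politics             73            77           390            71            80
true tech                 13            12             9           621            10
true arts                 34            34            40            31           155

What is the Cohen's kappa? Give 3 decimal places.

0.666

Observed agreement pₒ = trace/N = 2159/2898 = 0.7450
Expected agreement pₑ = Σ (rowᵢ·colᵢ)/N² = (930·1000 + 318·309 + 691·502 + 665·780 + 294·307)/2898² = 0.2362
κ = (pₒ − pₑ)/(1 − pₑ) = (0.7450 − 0.2362)/(1 − 0.2362) = 0.666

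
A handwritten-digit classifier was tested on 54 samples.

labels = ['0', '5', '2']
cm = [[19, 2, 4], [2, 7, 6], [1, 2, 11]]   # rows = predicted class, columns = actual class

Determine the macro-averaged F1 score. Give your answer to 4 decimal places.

0.6585

Per-class F1 score (2·TP/(2·TP+FP+FN)):
  0: TP=19, FP=2+4=6, FN=2+1=3 → 38/47 = 0.80851
  5: TP=7, FP=2+6=8, FN=2+2=4 → 14/26 = 0.53846
  2: TP=11, FP=1+2=3, FN=4+6=10 → 22/35 = 0.62857
Macro-F1 score = mean = (0.80851 + 0.53846 + 0.62857) / 3 = 0.6585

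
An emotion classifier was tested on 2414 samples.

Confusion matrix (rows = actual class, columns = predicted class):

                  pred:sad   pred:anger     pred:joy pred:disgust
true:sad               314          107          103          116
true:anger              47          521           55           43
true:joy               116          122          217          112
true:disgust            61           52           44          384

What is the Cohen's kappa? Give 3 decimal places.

Observed agreement pₒ = trace/N = 1436/2414 = 0.5949
Expected agreement pₑ = Σ (rowᵢ·colᵢ)/N² = (640·538 + 666·802 + 567·419 + 541·655)/2414² = 0.2523
κ = (pₒ − pₑ)/(1 − pₑ) = (0.5949 − 0.2523)/(1 − 0.2523) = 0.458

0.458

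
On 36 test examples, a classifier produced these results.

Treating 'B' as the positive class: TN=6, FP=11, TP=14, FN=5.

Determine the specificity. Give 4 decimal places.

0.3529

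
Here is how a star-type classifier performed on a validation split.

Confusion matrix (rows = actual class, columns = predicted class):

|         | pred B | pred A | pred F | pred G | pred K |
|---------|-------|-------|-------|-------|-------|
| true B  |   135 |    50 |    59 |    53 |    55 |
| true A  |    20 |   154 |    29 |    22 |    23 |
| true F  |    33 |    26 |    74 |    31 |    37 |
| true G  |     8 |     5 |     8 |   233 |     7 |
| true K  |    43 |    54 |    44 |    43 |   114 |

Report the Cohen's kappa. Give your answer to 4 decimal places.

0.4030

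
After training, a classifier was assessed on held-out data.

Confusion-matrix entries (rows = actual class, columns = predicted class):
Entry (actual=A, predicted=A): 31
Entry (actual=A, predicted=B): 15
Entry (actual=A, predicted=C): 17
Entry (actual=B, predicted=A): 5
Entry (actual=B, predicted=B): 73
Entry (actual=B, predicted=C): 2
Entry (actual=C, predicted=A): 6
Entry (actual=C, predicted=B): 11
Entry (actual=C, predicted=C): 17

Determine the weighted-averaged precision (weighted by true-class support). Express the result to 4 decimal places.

0.6867

Per-class precision (TP/(TP+FP)):
  A: TP=31, FP=5+6=11 → 31/42 = 0.73810
  B: TP=73, FP=15+11=26 → 73/99 = 0.73737
  C: TP=17, FP=17+2=19 → 17/36 = 0.47222
Weighted-precision = Σ (supportᵢ/N)·precisionᵢ with N=177: (63/177)·0.73810 + (80/177)·0.73737 + (34/177)·0.47222 = 0.6867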